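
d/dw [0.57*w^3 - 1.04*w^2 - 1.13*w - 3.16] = 1.71*w^2 - 2.08*w - 1.13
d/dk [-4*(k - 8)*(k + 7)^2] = 12*(3 - k)*(k + 7)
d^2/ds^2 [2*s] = 0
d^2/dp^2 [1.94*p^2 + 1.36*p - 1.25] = 3.88000000000000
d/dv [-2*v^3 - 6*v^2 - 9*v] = -6*v^2 - 12*v - 9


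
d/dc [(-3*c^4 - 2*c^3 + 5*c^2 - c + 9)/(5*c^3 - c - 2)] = (-15*c^6 - 16*c^4 + 38*c^3 - 128*c^2 - 20*c + 11)/(25*c^6 - 10*c^4 - 20*c^3 + c^2 + 4*c + 4)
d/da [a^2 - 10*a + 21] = 2*a - 10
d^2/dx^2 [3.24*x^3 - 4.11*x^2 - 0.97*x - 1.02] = 19.44*x - 8.22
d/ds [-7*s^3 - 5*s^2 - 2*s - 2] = -21*s^2 - 10*s - 2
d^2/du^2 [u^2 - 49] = 2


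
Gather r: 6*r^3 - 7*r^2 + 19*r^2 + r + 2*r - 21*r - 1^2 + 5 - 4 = 6*r^3 + 12*r^2 - 18*r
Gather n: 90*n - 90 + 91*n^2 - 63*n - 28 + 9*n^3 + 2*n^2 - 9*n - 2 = 9*n^3 + 93*n^2 + 18*n - 120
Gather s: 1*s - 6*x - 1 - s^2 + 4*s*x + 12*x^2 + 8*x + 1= -s^2 + s*(4*x + 1) + 12*x^2 + 2*x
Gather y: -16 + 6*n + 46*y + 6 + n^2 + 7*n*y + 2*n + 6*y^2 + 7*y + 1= n^2 + 8*n + 6*y^2 + y*(7*n + 53) - 9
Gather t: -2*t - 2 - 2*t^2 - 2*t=-2*t^2 - 4*t - 2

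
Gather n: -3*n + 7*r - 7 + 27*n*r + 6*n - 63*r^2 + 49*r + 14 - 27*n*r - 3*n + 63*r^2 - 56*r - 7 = 0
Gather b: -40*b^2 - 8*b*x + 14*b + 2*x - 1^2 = -40*b^2 + b*(14 - 8*x) + 2*x - 1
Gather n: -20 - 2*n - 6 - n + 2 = -3*n - 24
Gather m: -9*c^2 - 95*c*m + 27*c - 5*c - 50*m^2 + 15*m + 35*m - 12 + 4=-9*c^2 + 22*c - 50*m^2 + m*(50 - 95*c) - 8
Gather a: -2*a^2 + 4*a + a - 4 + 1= -2*a^2 + 5*a - 3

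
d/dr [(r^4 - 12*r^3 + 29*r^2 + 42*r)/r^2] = 2*r - 12 - 42/r^2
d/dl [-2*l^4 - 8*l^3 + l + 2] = -8*l^3 - 24*l^2 + 1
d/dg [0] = 0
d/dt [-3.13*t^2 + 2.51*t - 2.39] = 2.51 - 6.26*t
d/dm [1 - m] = -1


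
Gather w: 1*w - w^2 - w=-w^2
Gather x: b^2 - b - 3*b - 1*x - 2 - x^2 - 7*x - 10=b^2 - 4*b - x^2 - 8*x - 12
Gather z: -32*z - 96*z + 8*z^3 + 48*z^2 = 8*z^3 + 48*z^2 - 128*z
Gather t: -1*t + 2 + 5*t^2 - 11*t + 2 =5*t^2 - 12*t + 4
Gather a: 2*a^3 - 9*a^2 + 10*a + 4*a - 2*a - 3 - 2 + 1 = 2*a^3 - 9*a^2 + 12*a - 4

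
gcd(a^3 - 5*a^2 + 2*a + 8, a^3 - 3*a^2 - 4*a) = a^2 - 3*a - 4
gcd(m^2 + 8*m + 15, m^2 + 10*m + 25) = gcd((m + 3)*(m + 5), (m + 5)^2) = m + 5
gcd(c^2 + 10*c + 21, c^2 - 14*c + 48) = 1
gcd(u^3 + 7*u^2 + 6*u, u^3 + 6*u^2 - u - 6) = u^2 + 7*u + 6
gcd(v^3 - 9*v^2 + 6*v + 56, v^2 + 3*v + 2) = v + 2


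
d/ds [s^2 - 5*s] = 2*s - 5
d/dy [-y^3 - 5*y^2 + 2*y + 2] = -3*y^2 - 10*y + 2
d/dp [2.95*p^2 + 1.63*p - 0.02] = 5.9*p + 1.63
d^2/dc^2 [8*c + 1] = 0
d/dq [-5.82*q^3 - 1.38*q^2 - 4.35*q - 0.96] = -17.46*q^2 - 2.76*q - 4.35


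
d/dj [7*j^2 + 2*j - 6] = 14*j + 2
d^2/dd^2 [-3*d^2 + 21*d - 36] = -6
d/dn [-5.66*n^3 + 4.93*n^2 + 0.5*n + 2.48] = -16.98*n^2 + 9.86*n + 0.5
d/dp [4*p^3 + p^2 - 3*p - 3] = 12*p^2 + 2*p - 3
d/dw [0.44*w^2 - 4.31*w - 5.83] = 0.88*w - 4.31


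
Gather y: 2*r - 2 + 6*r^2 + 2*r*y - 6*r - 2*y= 6*r^2 - 4*r + y*(2*r - 2) - 2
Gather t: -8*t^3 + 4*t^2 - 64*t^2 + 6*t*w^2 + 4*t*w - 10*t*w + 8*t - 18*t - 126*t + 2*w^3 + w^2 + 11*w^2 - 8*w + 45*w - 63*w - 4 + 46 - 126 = -8*t^3 - 60*t^2 + t*(6*w^2 - 6*w - 136) + 2*w^3 + 12*w^2 - 26*w - 84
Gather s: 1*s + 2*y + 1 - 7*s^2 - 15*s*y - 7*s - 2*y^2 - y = -7*s^2 + s*(-15*y - 6) - 2*y^2 + y + 1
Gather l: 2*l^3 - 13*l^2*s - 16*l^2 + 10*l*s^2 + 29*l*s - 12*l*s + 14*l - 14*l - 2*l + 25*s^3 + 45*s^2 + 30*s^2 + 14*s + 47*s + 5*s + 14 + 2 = 2*l^3 + l^2*(-13*s - 16) + l*(10*s^2 + 17*s - 2) + 25*s^3 + 75*s^2 + 66*s + 16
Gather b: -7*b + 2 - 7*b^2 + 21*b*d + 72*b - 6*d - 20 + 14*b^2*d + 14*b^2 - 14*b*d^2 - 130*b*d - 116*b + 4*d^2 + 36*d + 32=b^2*(14*d + 7) + b*(-14*d^2 - 109*d - 51) + 4*d^2 + 30*d + 14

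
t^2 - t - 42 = (t - 7)*(t + 6)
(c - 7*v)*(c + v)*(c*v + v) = c^3*v - 6*c^2*v^2 + c^2*v - 7*c*v^3 - 6*c*v^2 - 7*v^3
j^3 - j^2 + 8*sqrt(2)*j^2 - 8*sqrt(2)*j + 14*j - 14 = (j - 1)*(j + sqrt(2))*(j + 7*sqrt(2))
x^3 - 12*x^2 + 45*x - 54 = (x - 6)*(x - 3)^2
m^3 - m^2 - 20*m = m*(m - 5)*(m + 4)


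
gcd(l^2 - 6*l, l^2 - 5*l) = l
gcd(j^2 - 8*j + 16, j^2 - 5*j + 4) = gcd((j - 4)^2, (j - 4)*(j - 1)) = j - 4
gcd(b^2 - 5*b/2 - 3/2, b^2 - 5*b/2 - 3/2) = b^2 - 5*b/2 - 3/2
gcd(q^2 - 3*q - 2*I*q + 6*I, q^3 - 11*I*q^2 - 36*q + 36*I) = q - 2*I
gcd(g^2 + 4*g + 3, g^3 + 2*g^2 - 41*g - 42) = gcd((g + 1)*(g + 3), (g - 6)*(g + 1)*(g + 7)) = g + 1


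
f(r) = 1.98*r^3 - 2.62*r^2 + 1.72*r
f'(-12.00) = 919.96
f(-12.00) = -3819.36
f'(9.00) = 435.70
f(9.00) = 1246.68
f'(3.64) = 61.35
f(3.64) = 67.04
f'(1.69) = 9.83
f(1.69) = 4.98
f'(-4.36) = 137.48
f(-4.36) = -221.41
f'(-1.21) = 16.76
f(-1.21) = -9.42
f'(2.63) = 29.03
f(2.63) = 22.42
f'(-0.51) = 5.94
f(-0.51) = -1.82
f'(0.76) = 1.17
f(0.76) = 0.66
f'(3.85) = 69.59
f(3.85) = 80.78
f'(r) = 5.94*r^2 - 5.24*r + 1.72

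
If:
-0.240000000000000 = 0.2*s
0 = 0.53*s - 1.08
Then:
No Solution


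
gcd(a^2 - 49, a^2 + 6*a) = 1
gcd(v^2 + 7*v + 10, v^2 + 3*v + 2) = v + 2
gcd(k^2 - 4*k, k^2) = k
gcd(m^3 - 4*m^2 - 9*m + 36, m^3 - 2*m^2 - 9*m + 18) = m^2 - 9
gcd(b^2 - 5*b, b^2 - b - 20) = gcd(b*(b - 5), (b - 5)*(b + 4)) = b - 5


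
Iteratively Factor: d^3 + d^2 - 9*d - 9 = (d - 3)*(d^2 + 4*d + 3) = (d - 3)*(d + 3)*(d + 1)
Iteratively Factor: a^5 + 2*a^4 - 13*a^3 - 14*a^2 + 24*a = (a + 4)*(a^4 - 2*a^3 - 5*a^2 + 6*a) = (a - 3)*(a + 4)*(a^3 + a^2 - 2*a) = (a - 3)*(a - 1)*(a + 4)*(a^2 + 2*a) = a*(a - 3)*(a - 1)*(a + 4)*(a + 2)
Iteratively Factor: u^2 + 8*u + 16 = (u + 4)*(u + 4)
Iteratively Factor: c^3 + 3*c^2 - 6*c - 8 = (c - 2)*(c^2 + 5*c + 4) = (c - 2)*(c + 1)*(c + 4)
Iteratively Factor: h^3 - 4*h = (h - 2)*(h^2 + 2*h) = (h - 2)*(h + 2)*(h)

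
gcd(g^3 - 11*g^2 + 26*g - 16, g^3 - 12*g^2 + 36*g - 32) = g^2 - 10*g + 16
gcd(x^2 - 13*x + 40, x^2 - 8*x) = x - 8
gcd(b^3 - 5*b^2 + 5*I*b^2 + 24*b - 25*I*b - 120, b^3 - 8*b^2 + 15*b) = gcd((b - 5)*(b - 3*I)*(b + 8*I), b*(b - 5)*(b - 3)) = b - 5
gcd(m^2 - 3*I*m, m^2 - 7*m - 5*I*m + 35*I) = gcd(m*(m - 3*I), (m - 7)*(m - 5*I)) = 1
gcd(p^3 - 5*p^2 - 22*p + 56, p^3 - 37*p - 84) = p^2 - 3*p - 28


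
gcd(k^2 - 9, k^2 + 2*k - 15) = k - 3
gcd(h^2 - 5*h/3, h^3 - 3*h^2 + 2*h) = h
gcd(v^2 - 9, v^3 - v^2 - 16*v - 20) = 1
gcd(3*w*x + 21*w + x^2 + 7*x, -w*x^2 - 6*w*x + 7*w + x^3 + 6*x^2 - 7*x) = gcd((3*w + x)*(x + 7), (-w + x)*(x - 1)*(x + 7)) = x + 7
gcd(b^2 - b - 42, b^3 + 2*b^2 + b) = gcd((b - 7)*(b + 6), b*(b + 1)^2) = 1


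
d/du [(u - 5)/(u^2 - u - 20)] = -1/(u^2 + 8*u + 16)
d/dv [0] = 0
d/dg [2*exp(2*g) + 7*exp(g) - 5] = (4*exp(g) + 7)*exp(g)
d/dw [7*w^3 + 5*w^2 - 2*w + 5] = 21*w^2 + 10*w - 2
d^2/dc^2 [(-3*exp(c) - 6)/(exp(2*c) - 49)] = 3*(8*(exp(c) + 1)*(exp(2*c) - 49)*exp(c) - 8*(exp(c) + 2)*exp(3*c) - (exp(2*c) - 49)^2)*exp(c)/(exp(2*c) - 49)^3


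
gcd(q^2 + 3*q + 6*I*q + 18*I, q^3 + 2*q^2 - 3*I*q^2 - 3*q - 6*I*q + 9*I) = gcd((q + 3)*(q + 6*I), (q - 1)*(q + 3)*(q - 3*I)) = q + 3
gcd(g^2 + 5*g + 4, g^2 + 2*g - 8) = g + 4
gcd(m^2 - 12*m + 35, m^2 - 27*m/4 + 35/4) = m - 5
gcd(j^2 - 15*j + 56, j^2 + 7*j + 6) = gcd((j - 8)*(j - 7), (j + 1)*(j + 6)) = 1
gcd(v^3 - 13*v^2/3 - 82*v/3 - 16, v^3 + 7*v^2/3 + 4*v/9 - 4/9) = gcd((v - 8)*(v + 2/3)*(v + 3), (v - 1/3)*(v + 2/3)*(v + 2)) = v + 2/3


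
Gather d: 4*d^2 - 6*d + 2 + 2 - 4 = 4*d^2 - 6*d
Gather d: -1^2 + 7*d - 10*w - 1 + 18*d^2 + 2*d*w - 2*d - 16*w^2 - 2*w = 18*d^2 + d*(2*w + 5) - 16*w^2 - 12*w - 2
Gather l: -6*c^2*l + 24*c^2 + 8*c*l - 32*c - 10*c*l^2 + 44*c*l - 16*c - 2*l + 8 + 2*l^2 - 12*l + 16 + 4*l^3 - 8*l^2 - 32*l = 24*c^2 - 48*c + 4*l^3 + l^2*(-10*c - 6) + l*(-6*c^2 + 52*c - 46) + 24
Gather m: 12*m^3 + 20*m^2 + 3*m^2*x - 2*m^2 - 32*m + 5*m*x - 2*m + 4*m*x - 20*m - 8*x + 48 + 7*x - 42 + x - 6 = 12*m^3 + m^2*(3*x + 18) + m*(9*x - 54)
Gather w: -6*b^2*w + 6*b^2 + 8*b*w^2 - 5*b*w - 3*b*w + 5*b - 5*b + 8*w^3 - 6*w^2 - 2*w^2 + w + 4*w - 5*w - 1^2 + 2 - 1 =6*b^2 + 8*w^3 + w^2*(8*b - 8) + w*(-6*b^2 - 8*b)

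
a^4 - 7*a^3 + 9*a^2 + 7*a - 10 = (a - 5)*(a - 2)*(a - 1)*(a + 1)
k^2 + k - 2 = (k - 1)*(k + 2)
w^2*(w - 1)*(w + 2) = w^4 + w^3 - 2*w^2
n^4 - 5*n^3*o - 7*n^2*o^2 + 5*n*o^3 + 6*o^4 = (n - 6*o)*(n - o)*(n + o)^2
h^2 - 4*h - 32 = (h - 8)*(h + 4)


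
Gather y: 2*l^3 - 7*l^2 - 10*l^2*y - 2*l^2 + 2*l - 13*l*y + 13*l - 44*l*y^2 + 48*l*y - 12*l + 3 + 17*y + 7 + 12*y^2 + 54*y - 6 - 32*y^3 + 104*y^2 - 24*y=2*l^3 - 9*l^2 + 3*l - 32*y^3 + y^2*(116 - 44*l) + y*(-10*l^2 + 35*l + 47) + 4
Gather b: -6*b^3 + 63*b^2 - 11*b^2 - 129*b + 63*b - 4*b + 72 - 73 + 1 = -6*b^3 + 52*b^2 - 70*b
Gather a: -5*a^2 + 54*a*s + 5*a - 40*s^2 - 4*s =-5*a^2 + a*(54*s + 5) - 40*s^2 - 4*s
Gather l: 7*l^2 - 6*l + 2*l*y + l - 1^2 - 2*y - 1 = 7*l^2 + l*(2*y - 5) - 2*y - 2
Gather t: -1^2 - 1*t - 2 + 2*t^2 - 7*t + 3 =2*t^2 - 8*t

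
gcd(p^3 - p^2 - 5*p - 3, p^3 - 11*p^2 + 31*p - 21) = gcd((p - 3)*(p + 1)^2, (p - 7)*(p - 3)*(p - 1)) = p - 3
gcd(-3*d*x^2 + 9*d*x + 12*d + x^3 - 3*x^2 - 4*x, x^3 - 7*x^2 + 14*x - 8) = x - 4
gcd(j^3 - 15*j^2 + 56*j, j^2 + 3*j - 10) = 1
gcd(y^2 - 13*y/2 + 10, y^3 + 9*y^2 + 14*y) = 1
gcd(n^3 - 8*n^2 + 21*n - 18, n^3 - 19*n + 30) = n^2 - 5*n + 6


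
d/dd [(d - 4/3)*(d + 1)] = 2*d - 1/3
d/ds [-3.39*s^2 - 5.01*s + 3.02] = -6.78*s - 5.01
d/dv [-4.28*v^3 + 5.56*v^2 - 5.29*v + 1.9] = -12.84*v^2 + 11.12*v - 5.29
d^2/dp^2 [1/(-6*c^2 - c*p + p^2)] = 2*(-6*c^2 - c*p + p^2 - (c - 2*p)^2)/(6*c^2 + c*p - p^2)^3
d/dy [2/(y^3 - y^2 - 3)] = 2*y*(2 - 3*y)/(-y^3 + y^2 + 3)^2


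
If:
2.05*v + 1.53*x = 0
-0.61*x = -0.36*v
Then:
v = 0.00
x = 0.00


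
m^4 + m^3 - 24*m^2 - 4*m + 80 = (m - 4)*(m - 2)*(m + 2)*(m + 5)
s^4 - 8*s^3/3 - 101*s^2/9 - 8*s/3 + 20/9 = (s - 5)*(s - 1/3)*(s + 2/3)*(s + 2)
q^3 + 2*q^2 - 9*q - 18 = (q - 3)*(q + 2)*(q + 3)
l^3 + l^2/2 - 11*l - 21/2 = (l - 7/2)*(l + 1)*(l + 3)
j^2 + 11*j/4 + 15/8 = (j + 5/4)*(j + 3/2)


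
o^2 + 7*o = o*(o + 7)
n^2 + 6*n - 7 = (n - 1)*(n + 7)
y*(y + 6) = y^2 + 6*y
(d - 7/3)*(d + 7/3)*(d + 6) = d^3 + 6*d^2 - 49*d/9 - 98/3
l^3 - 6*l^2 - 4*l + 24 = (l - 6)*(l - 2)*(l + 2)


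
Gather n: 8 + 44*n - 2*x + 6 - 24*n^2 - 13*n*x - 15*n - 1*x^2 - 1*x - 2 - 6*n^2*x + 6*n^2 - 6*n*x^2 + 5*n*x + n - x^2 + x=n^2*(-6*x - 18) + n*(-6*x^2 - 8*x + 30) - 2*x^2 - 2*x + 12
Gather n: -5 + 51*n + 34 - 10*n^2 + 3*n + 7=-10*n^2 + 54*n + 36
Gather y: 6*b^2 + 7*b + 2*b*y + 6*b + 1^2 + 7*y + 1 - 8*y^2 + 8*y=6*b^2 + 13*b - 8*y^2 + y*(2*b + 15) + 2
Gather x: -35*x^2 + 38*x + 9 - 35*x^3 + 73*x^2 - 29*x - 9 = -35*x^3 + 38*x^2 + 9*x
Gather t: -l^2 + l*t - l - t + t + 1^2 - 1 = -l^2 + l*t - l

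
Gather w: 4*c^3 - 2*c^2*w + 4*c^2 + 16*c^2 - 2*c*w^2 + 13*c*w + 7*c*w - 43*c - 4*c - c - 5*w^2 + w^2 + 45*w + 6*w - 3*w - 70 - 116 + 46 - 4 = 4*c^3 + 20*c^2 - 48*c + w^2*(-2*c - 4) + w*(-2*c^2 + 20*c + 48) - 144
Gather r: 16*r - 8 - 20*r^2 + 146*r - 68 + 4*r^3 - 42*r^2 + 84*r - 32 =4*r^3 - 62*r^2 + 246*r - 108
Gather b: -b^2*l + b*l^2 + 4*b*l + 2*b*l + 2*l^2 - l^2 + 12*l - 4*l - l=-b^2*l + b*(l^2 + 6*l) + l^2 + 7*l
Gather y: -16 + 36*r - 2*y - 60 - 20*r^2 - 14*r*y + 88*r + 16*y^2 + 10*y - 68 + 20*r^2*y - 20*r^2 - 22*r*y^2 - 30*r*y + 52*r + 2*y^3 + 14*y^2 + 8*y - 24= -40*r^2 + 176*r + 2*y^3 + y^2*(30 - 22*r) + y*(20*r^2 - 44*r + 16) - 168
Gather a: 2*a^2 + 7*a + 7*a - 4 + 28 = 2*a^2 + 14*a + 24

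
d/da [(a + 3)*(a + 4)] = 2*a + 7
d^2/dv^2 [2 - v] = 0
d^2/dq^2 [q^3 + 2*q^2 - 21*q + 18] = 6*q + 4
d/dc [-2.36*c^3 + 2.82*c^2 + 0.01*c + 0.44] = -7.08*c^2 + 5.64*c + 0.01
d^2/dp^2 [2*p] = 0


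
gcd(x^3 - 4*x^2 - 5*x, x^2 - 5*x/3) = x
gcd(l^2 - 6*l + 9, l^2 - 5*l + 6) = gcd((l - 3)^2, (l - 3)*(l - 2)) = l - 3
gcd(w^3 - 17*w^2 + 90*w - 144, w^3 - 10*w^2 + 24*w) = w - 6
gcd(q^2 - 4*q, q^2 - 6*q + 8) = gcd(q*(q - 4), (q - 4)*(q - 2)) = q - 4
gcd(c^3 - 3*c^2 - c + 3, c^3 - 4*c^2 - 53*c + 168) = c - 3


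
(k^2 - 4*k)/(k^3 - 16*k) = 1/(k + 4)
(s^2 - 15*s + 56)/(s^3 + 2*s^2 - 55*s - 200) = (s - 7)/(s^2 + 10*s + 25)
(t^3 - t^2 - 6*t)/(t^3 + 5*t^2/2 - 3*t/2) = 2*(t^2 - t - 6)/(2*t^2 + 5*t - 3)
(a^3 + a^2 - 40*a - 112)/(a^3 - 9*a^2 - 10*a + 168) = (a + 4)/(a - 6)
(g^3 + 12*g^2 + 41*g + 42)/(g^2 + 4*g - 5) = (g^3 + 12*g^2 + 41*g + 42)/(g^2 + 4*g - 5)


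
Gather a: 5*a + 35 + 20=5*a + 55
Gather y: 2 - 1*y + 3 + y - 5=0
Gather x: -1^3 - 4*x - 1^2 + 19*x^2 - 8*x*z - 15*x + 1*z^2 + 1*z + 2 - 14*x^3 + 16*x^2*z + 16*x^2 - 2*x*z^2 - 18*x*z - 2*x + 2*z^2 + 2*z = -14*x^3 + x^2*(16*z + 35) + x*(-2*z^2 - 26*z - 21) + 3*z^2 + 3*z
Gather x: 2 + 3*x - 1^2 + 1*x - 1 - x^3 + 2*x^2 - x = -x^3 + 2*x^2 + 3*x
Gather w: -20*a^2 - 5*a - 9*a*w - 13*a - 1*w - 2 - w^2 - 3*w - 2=-20*a^2 - 18*a - w^2 + w*(-9*a - 4) - 4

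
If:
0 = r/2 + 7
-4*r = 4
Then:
No Solution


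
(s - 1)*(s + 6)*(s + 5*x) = s^3 + 5*s^2*x + 5*s^2 + 25*s*x - 6*s - 30*x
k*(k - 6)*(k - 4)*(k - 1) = k^4 - 11*k^3 + 34*k^2 - 24*k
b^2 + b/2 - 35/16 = (b - 5/4)*(b + 7/4)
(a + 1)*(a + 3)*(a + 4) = a^3 + 8*a^2 + 19*a + 12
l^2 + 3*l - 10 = (l - 2)*(l + 5)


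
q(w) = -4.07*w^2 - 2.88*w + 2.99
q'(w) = -8.14*w - 2.88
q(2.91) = -39.86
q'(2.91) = -26.57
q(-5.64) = -110.23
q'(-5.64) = 43.03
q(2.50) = -29.65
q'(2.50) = -23.23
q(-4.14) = -54.84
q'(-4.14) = 30.82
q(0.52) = 0.39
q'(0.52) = -7.11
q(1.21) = -6.45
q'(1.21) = -12.73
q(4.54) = -93.97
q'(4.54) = -39.84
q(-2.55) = -16.13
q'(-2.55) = 17.88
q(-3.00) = -25.00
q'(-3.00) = 21.54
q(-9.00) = -300.76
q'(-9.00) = 70.38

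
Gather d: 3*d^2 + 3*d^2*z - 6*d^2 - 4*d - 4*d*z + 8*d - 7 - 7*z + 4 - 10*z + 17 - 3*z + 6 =d^2*(3*z - 3) + d*(4 - 4*z) - 20*z + 20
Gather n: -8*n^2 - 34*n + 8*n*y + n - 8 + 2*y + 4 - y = -8*n^2 + n*(8*y - 33) + y - 4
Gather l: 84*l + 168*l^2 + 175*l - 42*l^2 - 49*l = 126*l^2 + 210*l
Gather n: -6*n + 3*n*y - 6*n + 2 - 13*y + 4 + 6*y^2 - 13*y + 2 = n*(3*y - 12) + 6*y^2 - 26*y + 8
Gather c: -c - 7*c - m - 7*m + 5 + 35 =-8*c - 8*m + 40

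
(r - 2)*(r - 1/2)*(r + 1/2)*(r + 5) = r^4 + 3*r^3 - 41*r^2/4 - 3*r/4 + 5/2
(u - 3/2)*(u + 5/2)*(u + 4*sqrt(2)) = u^3 + u^2 + 4*sqrt(2)*u^2 - 15*u/4 + 4*sqrt(2)*u - 15*sqrt(2)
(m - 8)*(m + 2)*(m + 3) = m^3 - 3*m^2 - 34*m - 48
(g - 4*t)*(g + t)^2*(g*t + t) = g^4*t - 2*g^3*t^2 + g^3*t - 7*g^2*t^3 - 2*g^2*t^2 - 4*g*t^4 - 7*g*t^3 - 4*t^4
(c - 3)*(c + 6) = c^2 + 3*c - 18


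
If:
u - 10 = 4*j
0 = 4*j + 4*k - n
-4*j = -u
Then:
No Solution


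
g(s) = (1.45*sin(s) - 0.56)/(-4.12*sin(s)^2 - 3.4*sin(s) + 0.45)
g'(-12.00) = -0.26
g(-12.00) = -0.09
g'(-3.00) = 0.66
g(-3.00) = -0.90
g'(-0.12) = -0.96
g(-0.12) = -0.92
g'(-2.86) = -0.41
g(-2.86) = -0.89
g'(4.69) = -2.89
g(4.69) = 7.48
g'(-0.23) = 0.11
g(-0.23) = -0.88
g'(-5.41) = -0.04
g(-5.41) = -0.12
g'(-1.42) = 29.57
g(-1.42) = 9.25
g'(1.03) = -0.01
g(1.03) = -0.12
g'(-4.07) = 0.03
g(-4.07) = -0.12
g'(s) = (8.24*sin(s)*cos(s) + 3.4*cos(s))*(1.45*sin(s) - 0.56)/(-4.12*sin(s)^2 - 3.4*sin(s) + 0.45)^2 + 1.45*cos(s)/(-4.12*sin(s)^2 - 3.4*sin(s) + 0.45) = (5.974*sin(s)^2 - 4.6144*sin(s) - 1.2515)*cos(s)/(16.9744*sin(s)^4 + 28.016*sin(s)^3 + 7.852*sin(s)^2 - 3.06*sin(s) + 0.2025)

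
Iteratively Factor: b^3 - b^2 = (b)*(b^2 - b) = b^2*(b - 1)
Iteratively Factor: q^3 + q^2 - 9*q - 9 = (q + 1)*(q^2 - 9) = (q - 3)*(q + 1)*(q + 3)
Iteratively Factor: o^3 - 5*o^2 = (o)*(o^2 - 5*o) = o^2*(o - 5)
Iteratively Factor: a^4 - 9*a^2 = (a - 3)*(a^3 + 3*a^2) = a*(a - 3)*(a^2 + 3*a) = a*(a - 3)*(a + 3)*(a)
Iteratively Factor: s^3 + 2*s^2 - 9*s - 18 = (s + 3)*(s^2 - s - 6) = (s - 3)*(s + 3)*(s + 2)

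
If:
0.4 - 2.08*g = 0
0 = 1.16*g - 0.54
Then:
No Solution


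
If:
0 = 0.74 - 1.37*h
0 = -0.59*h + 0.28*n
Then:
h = 0.54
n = 1.14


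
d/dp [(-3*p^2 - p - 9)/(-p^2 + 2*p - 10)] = 7*(-p^2 + 6*p + 4)/(p^4 - 4*p^3 + 24*p^2 - 40*p + 100)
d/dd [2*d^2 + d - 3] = 4*d + 1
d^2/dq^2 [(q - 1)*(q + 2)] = 2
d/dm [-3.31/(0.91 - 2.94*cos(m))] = 9.7314*sin(m)/(2.94*cos(m) - 0.91)^2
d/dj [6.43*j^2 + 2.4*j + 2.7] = 12.86*j + 2.4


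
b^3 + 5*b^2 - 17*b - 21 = (b - 3)*(b + 1)*(b + 7)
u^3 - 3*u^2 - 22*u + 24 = (u - 6)*(u - 1)*(u + 4)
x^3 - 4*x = x*(x - 2)*(x + 2)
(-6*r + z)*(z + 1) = -6*r*z - 6*r + z^2 + z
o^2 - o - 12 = (o - 4)*(o + 3)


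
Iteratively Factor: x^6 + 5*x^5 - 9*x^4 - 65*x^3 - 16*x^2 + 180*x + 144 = (x + 4)*(x^5 + x^4 - 13*x^3 - 13*x^2 + 36*x + 36) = (x + 1)*(x + 4)*(x^4 - 13*x^2 + 36) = (x + 1)*(x + 2)*(x + 4)*(x^3 - 2*x^2 - 9*x + 18) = (x - 3)*(x + 1)*(x + 2)*(x + 4)*(x^2 + x - 6) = (x - 3)*(x - 2)*(x + 1)*(x + 2)*(x + 4)*(x + 3)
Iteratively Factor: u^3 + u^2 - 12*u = (u - 3)*(u^2 + 4*u) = u*(u - 3)*(u + 4)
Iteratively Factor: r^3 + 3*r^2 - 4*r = (r + 4)*(r^2 - r) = r*(r + 4)*(r - 1)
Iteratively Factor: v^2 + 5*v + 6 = (v + 2)*(v + 3)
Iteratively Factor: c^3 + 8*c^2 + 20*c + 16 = (c + 2)*(c^2 + 6*c + 8) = (c + 2)^2*(c + 4)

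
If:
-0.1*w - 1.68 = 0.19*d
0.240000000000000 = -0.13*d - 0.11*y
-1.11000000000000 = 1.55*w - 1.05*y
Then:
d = -13.29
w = 8.44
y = 13.52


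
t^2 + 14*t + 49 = (t + 7)^2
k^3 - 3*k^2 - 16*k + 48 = (k - 4)*(k - 3)*(k + 4)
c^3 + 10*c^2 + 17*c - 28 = (c - 1)*(c + 4)*(c + 7)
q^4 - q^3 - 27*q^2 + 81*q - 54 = (q - 3)^2*(q - 1)*(q + 6)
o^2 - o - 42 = (o - 7)*(o + 6)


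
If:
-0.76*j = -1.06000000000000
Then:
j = 1.39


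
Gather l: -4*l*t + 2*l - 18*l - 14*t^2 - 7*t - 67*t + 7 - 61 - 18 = l*(-4*t - 16) - 14*t^2 - 74*t - 72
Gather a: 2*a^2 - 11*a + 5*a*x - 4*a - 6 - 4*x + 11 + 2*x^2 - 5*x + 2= 2*a^2 + a*(5*x - 15) + 2*x^2 - 9*x + 7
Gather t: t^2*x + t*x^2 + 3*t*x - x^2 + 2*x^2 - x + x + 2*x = t^2*x + t*(x^2 + 3*x) + x^2 + 2*x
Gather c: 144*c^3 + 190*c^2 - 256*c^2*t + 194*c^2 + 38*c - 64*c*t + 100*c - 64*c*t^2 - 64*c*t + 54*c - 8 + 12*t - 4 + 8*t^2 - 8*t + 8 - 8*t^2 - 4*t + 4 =144*c^3 + c^2*(384 - 256*t) + c*(-64*t^2 - 128*t + 192)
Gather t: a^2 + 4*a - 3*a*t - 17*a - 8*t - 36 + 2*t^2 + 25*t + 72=a^2 - 13*a + 2*t^2 + t*(17 - 3*a) + 36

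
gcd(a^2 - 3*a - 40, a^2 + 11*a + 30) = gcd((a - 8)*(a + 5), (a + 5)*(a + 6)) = a + 5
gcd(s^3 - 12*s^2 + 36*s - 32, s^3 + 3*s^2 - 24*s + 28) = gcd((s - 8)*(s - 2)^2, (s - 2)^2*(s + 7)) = s^2 - 4*s + 4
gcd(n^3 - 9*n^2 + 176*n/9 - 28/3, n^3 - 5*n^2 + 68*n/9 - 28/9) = n^2 - 3*n + 14/9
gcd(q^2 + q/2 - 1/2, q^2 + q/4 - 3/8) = q - 1/2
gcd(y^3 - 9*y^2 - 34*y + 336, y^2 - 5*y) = 1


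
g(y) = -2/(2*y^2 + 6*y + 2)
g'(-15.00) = 0.00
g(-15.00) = -0.00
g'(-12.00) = 0.00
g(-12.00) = -0.00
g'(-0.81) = 2.30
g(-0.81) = 1.29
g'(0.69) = 0.35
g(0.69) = -0.28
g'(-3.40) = -0.68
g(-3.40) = -0.42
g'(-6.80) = -0.01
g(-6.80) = -0.04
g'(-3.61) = -0.41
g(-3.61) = -0.31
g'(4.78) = 0.01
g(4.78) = -0.03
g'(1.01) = 0.20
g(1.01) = -0.20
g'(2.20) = 0.05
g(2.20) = -0.08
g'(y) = -2*(-4*y - 6)/(2*y^2 + 6*y + 2)^2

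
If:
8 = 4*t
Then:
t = 2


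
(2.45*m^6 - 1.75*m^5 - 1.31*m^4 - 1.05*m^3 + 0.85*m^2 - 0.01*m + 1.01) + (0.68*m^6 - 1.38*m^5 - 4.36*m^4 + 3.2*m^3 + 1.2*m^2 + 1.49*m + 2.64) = 3.13*m^6 - 3.13*m^5 - 5.67*m^4 + 2.15*m^3 + 2.05*m^2 + 1.48*m + 3.65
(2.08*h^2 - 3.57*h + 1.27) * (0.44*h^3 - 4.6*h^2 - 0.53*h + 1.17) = 0.9152*h^5 - 11.1388*h^4 + 15.8784*h^3 - 1.5163*h^2 - 4.85*h + 1.4859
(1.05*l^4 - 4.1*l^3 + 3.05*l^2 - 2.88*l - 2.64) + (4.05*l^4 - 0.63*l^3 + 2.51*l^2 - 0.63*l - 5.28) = 5.1*l^4 - 4.73*l^3 + 5.56*l^2 - 3.51*l - 7.92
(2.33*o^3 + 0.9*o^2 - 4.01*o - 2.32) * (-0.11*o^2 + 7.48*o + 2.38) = -0.2563*o^5 + 17.3294*o^4 + 12.7185*o^3 - 27.5976*o^2 - 26.8974*o - 5.5216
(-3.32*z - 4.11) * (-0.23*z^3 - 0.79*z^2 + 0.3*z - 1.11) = 0.7636*z^4 + 3.5681*z^3 + 2.2509*z^2 + 2.4522*z + 4.5621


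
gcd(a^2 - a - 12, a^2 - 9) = a + 3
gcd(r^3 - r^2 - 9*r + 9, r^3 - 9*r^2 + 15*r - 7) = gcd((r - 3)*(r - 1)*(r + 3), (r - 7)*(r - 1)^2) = r - 1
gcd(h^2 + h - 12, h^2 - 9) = h - 3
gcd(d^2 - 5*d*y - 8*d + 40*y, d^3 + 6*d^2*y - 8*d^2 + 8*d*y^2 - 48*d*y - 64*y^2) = d - 8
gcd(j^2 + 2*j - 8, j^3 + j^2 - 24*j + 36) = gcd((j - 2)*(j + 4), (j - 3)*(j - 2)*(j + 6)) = j - 2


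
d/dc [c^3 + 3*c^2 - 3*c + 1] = 3*c^2 + 6*c - 3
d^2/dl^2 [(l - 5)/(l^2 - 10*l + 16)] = 2*(3*(5 - l)*(l^2 - 10*l + 16) + 4*(l - 5)^3)/(l^2 - 10*l + 16)^3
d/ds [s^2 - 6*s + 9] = 2*s - 6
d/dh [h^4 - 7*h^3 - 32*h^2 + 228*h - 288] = 4*h^3 - 21*h^2 - 64*h + 228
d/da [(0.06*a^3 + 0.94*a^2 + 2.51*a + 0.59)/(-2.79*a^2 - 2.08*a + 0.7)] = (-0.1674*a^4 - 0.2496*a^3 + 5.1737*a^2 + 4.6082*a + 2.9842)/(7.7841*a^4 + 11.6064*a^3 + 0.420400000000001*a^2 - 2.912*a + 0.49)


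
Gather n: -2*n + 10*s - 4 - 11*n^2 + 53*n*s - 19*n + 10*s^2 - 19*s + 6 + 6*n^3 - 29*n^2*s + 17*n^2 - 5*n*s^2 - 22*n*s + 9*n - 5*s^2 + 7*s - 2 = 6*n^3 + n^2*(6 - 29*s) + n*(-5*s^2 + 31*s - 12) + 5*s^2 - 2*s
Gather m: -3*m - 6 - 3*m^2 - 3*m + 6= -3*m^2 - 6*m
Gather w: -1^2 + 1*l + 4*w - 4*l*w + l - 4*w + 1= -4*l*w + 2*l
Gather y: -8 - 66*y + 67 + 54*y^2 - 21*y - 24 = 54*y^2 - 87*y + 35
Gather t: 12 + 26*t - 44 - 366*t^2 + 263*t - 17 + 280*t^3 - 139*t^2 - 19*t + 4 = 280*t^3 - 505*t^2 + 270*t - 45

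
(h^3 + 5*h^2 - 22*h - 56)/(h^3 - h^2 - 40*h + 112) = (h + 2)/(h - 4)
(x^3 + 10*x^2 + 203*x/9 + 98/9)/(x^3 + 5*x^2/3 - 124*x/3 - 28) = (x + 7/3)/(x - 6)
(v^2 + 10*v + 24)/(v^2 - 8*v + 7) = (v^2 + 10*v + 24)/(v^2 - 8*v + 7)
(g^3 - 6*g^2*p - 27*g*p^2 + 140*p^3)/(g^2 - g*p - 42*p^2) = (g^2 + g*p - 20*p^2)/(g + 6*p)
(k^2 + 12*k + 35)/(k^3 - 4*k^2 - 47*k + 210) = (k + 5)/(k^2 - 11*k + 30)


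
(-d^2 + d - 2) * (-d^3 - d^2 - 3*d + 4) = d^5 + 4*d^3 - 5*d^2 + 10*d - 8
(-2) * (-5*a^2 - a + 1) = 10*a^2 + 2*a - 2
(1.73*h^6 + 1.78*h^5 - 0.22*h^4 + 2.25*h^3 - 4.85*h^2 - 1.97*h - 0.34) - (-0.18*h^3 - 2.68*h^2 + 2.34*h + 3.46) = 1.73*h^6 + 1.78*h^5 - 0.22*h^4 + 2.43*h^3 - 2.17*h^2 - 4.31*h - 3.8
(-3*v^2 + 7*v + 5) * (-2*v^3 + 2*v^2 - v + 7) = 6*v^5 - 20*v^4 + 7*v^3 - 18*v^2 + 44*v + 35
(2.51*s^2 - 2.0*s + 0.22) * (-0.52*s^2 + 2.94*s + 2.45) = -1.3052*s^4 + 8.4194*s^3 + 0.1551*s^2 - 4.2532*s + 0.539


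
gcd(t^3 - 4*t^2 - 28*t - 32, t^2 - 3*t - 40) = t - 8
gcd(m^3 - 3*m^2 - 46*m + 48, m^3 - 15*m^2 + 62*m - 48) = m^2 - 9*m + 8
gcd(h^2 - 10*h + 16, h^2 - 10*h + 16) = h^2 - 10*h + 16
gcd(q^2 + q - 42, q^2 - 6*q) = q - 6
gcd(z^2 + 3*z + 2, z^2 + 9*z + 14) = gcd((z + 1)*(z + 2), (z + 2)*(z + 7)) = z + 2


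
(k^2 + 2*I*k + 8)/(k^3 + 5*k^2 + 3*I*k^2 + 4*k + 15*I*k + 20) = (k - 2*I)/(k^2 + k*(5 - I) - 5*I)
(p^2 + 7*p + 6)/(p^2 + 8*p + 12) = (p + 1)/(p + 2)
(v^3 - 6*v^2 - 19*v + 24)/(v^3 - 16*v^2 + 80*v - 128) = (v^2 + 2*v - 3)/(v^2 - 8*v + 16)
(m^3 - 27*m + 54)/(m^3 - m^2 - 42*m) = (m^2 - 6*m + 9)/(m*(m - 7))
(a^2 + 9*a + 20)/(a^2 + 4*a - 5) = (a + 4)/(a - 1)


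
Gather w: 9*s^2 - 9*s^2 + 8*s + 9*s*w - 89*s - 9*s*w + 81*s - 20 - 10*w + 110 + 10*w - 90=0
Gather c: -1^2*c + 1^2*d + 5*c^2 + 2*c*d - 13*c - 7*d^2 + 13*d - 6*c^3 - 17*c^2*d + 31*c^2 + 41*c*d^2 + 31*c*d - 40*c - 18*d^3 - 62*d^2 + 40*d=-6*c^3 + c^2*(36 - 17*d) + c*(41*d^2 + 33*d - 54) - 18*d^3 - 69*d^2 + 54*d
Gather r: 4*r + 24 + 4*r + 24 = 8*r + 48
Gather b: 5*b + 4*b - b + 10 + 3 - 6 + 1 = 8*b + 8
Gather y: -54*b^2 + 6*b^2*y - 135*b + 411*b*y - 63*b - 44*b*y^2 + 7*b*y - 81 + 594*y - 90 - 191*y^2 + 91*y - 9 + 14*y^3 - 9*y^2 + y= -54*b^2 - 198*b + 14*y^3 + y^2*(-44*b - 200) + y*(6*b^2 + 418*b + 686) - 180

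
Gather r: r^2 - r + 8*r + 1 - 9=r^2 + 7*r - 8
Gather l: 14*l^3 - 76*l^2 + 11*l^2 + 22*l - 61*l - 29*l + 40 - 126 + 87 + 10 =14*l^3 - 65*l^2 - 68*l + 11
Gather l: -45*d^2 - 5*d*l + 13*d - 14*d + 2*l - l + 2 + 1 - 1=-45*d^2 - d + l*(1 - 5*d) + 2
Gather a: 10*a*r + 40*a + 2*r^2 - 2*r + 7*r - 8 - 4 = a*(10*r + 40) + 2*r^2 + 5*r - 12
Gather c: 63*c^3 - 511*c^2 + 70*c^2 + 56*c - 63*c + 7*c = 63*c^3 - 441*c^2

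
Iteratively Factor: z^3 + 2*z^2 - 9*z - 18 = (z + 3)*(z^2 - z - 6) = (z - 3)*(z + 3)*(z + 2)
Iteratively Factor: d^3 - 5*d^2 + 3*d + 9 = (d + 1)*(d^2 - 6*d + 9) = (d - 3)*(d + 1)*(d - 3)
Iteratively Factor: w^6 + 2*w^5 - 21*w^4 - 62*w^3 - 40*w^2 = (w + 2)*(w^5 - 21*w^3 - 20*w^2) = w*(w + 2)*(w^4 - 21*w^2 - 20*w) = w^2*(w + 2)*(w^3 - 21*w - 20) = w^2*(w - 5)*(w + 2)*(w^2 + 5*w + 4) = w^2*(w - 5)*(w + 1)*(w + 2)*(w + 4)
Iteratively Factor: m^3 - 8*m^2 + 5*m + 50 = (m - 5)*(m^2 - 3*m - 10) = (m - 5)*(m + 2)*(m - 5)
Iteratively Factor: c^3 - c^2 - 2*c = (c + 1)*(c^2 - 2*c) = c*(c + 1)*(c - 2)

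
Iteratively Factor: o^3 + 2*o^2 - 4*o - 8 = (o + 2)*(o^2 - 4) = (o - 2)*(o + 2)*(o + 2)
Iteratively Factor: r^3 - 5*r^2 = (r - 5)*(r^2) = r*(r - 5)*(r)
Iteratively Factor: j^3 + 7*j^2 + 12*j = (j)*(j^2 + 7*j + 12) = j*(j + 3)*(j + 4)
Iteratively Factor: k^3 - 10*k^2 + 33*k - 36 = (k - 4)*(k^2 - 6*k + 9) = (k - 4)*(k - 3)*(k - 3)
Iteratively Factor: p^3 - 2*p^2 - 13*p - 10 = (p + 1)*(p^2 - 3*p - 10) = (p - 5)*(p + 1)*(p + 2)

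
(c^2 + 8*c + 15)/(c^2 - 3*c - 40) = (c + 3)/(c - 8)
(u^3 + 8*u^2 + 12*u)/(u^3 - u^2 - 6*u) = (u + 6)/(u - 3)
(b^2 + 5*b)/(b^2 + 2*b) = (b + 5)/(b + 2)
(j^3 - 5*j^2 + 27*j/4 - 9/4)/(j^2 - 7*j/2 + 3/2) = j - 3/2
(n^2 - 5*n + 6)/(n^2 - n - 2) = (n - 3)/(n + 1)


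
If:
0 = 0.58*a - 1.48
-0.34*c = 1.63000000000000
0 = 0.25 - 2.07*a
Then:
No Solution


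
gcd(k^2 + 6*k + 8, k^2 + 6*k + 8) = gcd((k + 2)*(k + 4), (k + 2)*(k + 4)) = k^2 + 6*k + 8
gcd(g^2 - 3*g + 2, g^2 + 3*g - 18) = 1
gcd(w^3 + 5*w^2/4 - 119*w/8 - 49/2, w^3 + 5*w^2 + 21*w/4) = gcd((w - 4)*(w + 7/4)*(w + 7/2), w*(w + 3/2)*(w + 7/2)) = w + 7/2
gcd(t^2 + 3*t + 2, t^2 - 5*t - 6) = t + 1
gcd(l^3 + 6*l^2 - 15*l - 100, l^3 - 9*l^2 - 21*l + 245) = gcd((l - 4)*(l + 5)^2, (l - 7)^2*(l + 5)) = l + 5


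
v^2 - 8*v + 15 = (v - 5)*(v - 3)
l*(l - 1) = l^2 - l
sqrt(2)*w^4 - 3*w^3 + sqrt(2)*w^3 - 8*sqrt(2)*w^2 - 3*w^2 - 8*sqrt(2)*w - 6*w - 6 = (w + 1)*(w - 3*sqrt(2))*(w + sqrt(2))*(sqrt(2)*w + 1)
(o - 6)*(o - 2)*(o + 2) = o^3 - 6*o^2 - 4*o + 24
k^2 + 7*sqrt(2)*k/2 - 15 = (k - 3*sqrt(2)/2)*(k + 5*sqrt(2))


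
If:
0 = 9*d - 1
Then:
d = 1/9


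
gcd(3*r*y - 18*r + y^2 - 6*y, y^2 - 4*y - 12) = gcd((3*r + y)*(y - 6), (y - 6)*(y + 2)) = y - 6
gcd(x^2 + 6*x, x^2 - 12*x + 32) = 1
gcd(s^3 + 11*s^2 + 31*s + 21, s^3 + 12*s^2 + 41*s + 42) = s^2 + 10*s + 21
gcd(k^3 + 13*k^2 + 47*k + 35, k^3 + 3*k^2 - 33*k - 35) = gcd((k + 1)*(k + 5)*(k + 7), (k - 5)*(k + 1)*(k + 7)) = k^2 + 8*k + 7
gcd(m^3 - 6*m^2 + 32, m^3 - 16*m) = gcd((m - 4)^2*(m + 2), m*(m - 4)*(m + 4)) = m - 4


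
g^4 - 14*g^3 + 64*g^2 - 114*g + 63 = (g - 7)*(g - 3)^2*(g - 1)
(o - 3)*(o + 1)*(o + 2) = o^3 - 7*o - 6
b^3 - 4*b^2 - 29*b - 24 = (b - 8)*(b + 1)*(b + 3)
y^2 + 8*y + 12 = (y + 2)*(y + 6)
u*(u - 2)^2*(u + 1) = u^4 - 3*u^3 + 4*u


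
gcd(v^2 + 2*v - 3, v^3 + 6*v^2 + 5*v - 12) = v^2 + 2*v - 3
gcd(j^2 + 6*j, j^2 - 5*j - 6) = 1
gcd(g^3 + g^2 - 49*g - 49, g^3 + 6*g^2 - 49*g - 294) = g^2 - 49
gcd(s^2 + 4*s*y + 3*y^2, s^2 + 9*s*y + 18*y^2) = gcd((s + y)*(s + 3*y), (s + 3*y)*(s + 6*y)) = s + 3*y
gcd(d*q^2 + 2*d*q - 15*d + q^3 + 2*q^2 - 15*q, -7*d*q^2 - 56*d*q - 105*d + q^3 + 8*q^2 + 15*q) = q + 5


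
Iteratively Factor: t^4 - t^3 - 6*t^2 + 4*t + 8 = (t + 2)*(t^3 - 3*t^2 + 4) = (t + 1)*(t + 2)*(t^2 - 4*t + 4) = (t - 2)*(t + 1)*(t + 2)*(t - 2)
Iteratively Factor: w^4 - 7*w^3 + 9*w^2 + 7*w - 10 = (w - 1)*(w^3 - 6*w^2 + 3*w + 10) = (w - 2)*(w - 1)*(w^2 - 4*w - 5) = (w - 5)*(w - 2)*(w - 1)*(w + 1)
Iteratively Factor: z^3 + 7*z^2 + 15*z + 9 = (z + 1)*(z^2 + 6*z + 9) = (z + 1)*(z + 3)*(z + 3)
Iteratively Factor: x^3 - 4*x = (x)*(x^2 - 4) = x*(x + 2)*(x - 2)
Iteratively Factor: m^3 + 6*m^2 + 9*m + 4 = (m + 4)*(m^2 + 2*m + 1) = (m + 1)*(m + 4)*(m + 1)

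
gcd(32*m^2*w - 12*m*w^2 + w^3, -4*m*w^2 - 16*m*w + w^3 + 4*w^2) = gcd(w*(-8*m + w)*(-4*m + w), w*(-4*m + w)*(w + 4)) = -4*m*w + w^2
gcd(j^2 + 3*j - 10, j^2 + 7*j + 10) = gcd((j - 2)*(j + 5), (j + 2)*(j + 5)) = j + 5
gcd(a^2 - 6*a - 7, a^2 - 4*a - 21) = a - 7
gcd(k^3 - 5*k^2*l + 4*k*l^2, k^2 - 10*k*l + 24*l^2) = k - 4*l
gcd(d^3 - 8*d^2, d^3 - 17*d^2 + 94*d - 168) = 1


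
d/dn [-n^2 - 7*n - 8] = -2*n - 7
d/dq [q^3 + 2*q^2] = q*(3*q + 4)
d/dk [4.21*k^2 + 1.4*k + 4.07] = 8.42*k + 1.4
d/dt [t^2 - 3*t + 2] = 2*t - 3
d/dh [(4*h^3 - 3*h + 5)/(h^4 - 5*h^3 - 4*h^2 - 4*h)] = (-4*h^6 - 7*h^4 - 82*h^3 + 63*h^2 + 40*h + 20)/(h^2*(h^6 - 10*h^5 + 17*h^4 + 32*h^3 + 56*h^2 + 32*h + 16))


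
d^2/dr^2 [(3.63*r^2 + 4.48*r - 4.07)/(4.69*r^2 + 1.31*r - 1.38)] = (152.480342*r^3 - 396.180246*r^2 + 23.938698*r - 36.62893)/(103.161709*r^6 + 86.444673*r^5 - 66.918327*r^4 - 48.623401*r^3 + 19.690254*r^2 + 7.484292*r - 2.628072)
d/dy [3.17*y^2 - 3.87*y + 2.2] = 6.34*y - 3.87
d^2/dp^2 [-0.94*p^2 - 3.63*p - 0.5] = -1.88000000000000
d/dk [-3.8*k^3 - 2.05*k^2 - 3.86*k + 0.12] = -11.4*k^2 - 4.1*k - 3.86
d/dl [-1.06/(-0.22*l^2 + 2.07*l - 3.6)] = (2.1942 - 0.4664*l)/(0.22*l^2 - 2.07*l + 3.6)^2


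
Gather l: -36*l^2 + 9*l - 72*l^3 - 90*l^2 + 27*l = -72*l^3 - 126*l^2 + 36*l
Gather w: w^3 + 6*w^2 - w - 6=w^3 + 6*w^2 - w - 6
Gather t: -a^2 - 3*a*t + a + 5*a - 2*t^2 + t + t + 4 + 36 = -a^2 + 6*a - 2*t^2 + t*(2 - 3*a) + 40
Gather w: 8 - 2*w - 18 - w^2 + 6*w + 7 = -w^2 + 4*w - 3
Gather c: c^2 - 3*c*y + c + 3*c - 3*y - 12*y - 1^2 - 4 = c^2 + c*(4 - 3*y) - 15*y - 5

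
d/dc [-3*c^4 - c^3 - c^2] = c*(-12*c^2 - 3*c - 2)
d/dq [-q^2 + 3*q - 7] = 3 - 2*q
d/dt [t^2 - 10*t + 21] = 2*t - 10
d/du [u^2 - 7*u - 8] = 2*u - 7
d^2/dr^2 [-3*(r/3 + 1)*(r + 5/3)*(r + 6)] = -6*r - 64/3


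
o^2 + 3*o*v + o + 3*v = (o + 1)*(o + 3*v)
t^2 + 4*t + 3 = (t + 1)*(t + 3)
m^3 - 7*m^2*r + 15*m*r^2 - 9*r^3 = (m - 3*r)^2*(m - r)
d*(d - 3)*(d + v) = d^3 + d^2*v - 3*d^2 - 3*d*v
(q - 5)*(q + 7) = q^2 + 2*q - 35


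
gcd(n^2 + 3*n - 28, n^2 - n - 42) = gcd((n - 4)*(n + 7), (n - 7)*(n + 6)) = 1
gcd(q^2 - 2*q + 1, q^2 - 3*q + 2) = q - 1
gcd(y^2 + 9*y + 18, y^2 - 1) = 1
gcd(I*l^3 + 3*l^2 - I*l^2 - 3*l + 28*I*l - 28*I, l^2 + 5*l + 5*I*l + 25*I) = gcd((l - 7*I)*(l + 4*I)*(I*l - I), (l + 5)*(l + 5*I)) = 1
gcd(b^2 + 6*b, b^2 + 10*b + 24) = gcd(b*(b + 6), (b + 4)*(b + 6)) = b + 6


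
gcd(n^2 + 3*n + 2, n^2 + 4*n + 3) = n + 1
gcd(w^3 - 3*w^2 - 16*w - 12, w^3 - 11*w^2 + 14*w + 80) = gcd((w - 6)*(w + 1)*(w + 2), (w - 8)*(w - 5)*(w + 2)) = w + 2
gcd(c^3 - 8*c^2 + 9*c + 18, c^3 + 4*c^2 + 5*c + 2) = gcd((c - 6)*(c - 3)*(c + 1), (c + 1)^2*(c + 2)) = c + 1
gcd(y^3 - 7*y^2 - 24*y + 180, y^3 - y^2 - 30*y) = y^2 - y - 30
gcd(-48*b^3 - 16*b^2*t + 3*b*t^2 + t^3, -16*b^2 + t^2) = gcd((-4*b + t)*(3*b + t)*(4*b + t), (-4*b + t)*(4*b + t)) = -16*b^2 + t^2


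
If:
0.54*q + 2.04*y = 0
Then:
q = -3.77777777777778*y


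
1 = 1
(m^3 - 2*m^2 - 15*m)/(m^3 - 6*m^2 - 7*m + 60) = m/(m - 4)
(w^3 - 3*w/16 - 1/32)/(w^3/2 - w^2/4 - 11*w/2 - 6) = (-32*w^3 + 6*w + 1)/(8*(-2*w^3 + w^2 + 22*w + 24))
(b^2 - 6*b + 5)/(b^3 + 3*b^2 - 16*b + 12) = (b - 5)/(b^2 + 4*b - 12)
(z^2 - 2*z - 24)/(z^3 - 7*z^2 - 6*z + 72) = (z + 4)/(z^2 - z - 12)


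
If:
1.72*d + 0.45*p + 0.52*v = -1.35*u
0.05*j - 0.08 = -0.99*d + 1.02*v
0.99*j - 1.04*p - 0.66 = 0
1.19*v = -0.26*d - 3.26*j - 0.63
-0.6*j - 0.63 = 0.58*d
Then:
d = -1.64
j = 0.54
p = -0.12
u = 2.77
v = -1.65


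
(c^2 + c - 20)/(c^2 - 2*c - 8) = (c + 5)/(c + 2)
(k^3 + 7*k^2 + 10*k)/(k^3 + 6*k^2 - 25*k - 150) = k*(k + 2)/(k^2 + k - 30)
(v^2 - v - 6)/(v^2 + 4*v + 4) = (v - 3)/(v + 2)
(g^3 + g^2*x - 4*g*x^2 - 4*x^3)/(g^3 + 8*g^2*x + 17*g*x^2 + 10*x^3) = (g - 2*x)/(g + 5*x)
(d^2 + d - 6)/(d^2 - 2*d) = (d + 3)/d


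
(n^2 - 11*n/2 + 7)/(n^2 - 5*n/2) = (2*n^2 - 11*n + 14)/(n*(2*n - 5))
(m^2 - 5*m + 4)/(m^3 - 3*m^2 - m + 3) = (m - 4)/(m^2 - 2*m - 3)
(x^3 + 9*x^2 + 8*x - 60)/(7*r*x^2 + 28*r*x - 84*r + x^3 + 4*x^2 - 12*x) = (x + 5)/(7*r + x)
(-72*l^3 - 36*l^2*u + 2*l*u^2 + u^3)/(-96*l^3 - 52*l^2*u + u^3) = (-6*l + u)/(-8*l + u)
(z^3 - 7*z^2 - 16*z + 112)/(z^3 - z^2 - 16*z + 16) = (z - 7)/(z - 1)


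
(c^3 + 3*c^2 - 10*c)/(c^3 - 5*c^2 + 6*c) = (c + 5)/(c - 3)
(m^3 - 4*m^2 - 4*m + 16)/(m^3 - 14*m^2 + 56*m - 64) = (m + 2)/(m - 8)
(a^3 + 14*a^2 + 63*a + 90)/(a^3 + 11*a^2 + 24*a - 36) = (a^2 + 8*a + 15)/(a^2 + 5*a - 6)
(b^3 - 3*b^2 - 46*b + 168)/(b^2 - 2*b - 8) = (b^2 + b - 42)/(b + 2)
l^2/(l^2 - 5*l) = l/(l - 5)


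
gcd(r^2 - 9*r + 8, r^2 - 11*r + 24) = r - 8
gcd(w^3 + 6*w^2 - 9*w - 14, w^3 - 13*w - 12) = w + 1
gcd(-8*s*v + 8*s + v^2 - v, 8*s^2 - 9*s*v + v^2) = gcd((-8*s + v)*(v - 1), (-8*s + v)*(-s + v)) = 8*s - v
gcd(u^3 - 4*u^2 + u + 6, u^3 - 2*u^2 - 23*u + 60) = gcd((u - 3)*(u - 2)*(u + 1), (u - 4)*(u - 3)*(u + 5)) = u - 3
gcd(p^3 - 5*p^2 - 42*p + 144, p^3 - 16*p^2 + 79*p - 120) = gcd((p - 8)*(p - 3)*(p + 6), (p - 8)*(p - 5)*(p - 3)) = p^2 - 11*p + 24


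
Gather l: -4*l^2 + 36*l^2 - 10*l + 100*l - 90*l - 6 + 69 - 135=32*l^2 - 72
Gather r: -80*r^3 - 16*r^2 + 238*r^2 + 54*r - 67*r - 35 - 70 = -80*r^3 + 222*r^2 - 13*r - 105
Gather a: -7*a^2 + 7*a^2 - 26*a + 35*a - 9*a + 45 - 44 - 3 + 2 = 0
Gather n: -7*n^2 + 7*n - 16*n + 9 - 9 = -7*n^2 - 9*n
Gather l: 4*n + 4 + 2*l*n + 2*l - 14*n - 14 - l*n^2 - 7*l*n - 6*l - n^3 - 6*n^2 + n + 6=l*(-n^2 - 5*n - 4) - n^3 - 6*n^2 - 9*n - 4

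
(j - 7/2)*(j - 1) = j^2 - 9*j/2 + 7/2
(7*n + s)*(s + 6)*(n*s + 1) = 7*n^2*s^2 + 42*n^2*s + n*s^3 + 6*n*s^2 + 7*n*s + 42*n + s^2 + 6*s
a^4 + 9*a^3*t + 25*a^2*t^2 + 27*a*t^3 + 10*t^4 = (a + t)^2*(a + 2*t)*(a + 5*t)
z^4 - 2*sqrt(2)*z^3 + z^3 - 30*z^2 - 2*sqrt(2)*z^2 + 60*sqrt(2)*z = z*(z - 5)*(z + 6)*(z - 2*sqrt(2))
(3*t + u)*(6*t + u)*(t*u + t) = 18*t^3*u + 18*t^3 + 9*t^2*u^2 + 9*t^2*u + t*u^3 + t*u^2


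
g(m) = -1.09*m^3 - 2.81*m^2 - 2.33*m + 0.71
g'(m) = -3.27*m^2 - 5.62*m - 2.33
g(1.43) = -11.56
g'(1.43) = -17.05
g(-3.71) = 26.34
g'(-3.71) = -26.49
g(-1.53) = 1.60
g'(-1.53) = -1.39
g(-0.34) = 1.22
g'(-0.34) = -0.80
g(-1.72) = 1.95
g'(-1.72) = -2.34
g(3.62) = -96.26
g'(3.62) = -65.53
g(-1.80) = 2.16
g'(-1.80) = -2.81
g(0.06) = 0.56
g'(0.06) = -2.68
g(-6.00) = 148.97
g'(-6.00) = -86.33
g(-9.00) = 588.68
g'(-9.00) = -216.62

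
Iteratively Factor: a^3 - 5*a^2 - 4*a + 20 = (a - 2)*(a^2 - 3*a - 10) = (a - 5)*(a - 2)*(a + 2)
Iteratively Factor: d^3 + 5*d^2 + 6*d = (d + 3)*(d^2 + 2*d) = d*(d + 3)*(d + 2)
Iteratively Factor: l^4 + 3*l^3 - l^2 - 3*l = (l)*(l^3 + 3*l^2 - l - 3) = l*(l - 1)*(l^2 + 4*l + 3) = l*(l - 1)*(l + 3)*(l + 1)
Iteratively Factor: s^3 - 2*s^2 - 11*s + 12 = (s - 1)*(s^2 - s - 12) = (s - 1)*(s + 3)*(s - 4)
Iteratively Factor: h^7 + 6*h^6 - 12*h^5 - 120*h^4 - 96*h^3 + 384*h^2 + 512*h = (h - 4)*(h^6 + 10*h^5 + 28*h^4 - 8*h^3 - 128*h^2 - 128*h) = h*(h - 4)*(h^5 + 10*h^4 + 28*h^3 - 8*h^2 - 128*h - 128) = h*(h - 4)*(h + 2)*(h^4 + 8*h^3 + 12*h^2 - 32*h - 64) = h*(h - 4)*(h + 2)*(h + 4)*(h^3 + 4*h^2 - 4*h - 16) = h*(h - 4)*(h + 2)*(h + 4)^2*(h^2 - 4) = h*(h - 4)*(h - 2)*(h + 2)*(h + 4)^2*(h + 2)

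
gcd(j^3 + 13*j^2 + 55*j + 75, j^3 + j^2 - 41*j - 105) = j^2 + 8*j + 15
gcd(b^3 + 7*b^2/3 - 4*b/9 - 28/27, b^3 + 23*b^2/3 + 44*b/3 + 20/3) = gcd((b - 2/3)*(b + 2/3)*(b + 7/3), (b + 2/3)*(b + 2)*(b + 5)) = b + 2/3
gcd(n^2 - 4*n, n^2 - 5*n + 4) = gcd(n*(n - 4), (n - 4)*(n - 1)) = n - 4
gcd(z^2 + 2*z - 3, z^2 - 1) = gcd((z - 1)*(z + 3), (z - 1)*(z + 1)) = z - 1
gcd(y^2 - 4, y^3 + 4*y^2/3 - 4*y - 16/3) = y^2 - 4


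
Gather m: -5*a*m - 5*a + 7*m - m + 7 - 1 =-5*a + m*(6 - 5*a) + 6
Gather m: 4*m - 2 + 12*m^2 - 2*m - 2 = 12*m^2 + 2*m - 4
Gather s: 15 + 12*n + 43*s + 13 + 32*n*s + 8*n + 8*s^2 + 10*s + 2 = 20*n + 8*s^2 + s*(32*n + 53) + 30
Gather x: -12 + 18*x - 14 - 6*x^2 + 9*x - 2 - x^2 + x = -7*x^2 + 28*x - 28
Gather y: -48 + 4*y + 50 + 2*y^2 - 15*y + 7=2*y^2 - 11*y + 9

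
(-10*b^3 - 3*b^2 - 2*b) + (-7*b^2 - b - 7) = -10*b^3 - 10*b^2 - 3*b - 7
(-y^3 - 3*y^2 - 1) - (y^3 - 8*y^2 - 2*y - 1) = -2*y^3 + 5*y^2 + 2*y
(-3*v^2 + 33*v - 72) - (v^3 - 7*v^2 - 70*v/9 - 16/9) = -v^3 + 4*v^2 + 367*v/9 - 632/9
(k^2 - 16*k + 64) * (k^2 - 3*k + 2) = k^4 - 19*k^3 + 114*k^2 - 224*k + 128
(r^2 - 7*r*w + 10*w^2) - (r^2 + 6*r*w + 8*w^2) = -13*r*w + 2*w^2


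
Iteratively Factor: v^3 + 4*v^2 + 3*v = (v)*(v^2 + 4*v + 3) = v*(v + 3)*(v + 1)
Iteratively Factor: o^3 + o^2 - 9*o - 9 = (o - 3)*(o^2 + 4*o + 3) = (o - 3)*(o + 1)*(o + 3)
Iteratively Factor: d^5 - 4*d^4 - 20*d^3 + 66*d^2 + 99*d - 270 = (d - 3)*(d^4 - d^3 - 23*d^2 - 3*d + 90) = (d - 5)*(d - 3)*(d^3 + 4*d^2 - 3*d - 18) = (d - 5)*(d - 3)*(d - 2)*(d^2 + 6*d + 9) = (d - 5)*(d - 3)*(d - 2)*(d + 3)*(d + 3)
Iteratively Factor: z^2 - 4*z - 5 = (z + 1)*(z - 5)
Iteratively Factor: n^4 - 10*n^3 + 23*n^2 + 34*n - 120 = (n + 2)*(n^3 - 12*n^2 + 47*n - 60) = (n - 3)*(n + 2)*(n^2 - 9*n + 20) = (n - 5)*(n - 3)*(n + 2)*(n - 4)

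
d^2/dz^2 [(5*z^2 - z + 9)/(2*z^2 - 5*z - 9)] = 2*(46*z^3 + 378*z^2 - 324*z + 837)/(8*z^6 - 60*z^5 + 42*z^4 + 415*z^3 - 189*z^2 - 1215*z - 729)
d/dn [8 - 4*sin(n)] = -4*cos(n)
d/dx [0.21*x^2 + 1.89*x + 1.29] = 0.42*x + 1.89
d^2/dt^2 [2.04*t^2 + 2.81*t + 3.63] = 4.08000000000000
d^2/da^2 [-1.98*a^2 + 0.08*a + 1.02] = -3.96000000000000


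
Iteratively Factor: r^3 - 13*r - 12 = (r + 3)*(r^2 - 3*r - 4) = (r - 4)*(r + 3)*(r + 1)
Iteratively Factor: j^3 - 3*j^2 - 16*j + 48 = (j - 3)*(j^2 - 16) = (j - 3)*(j + 4)*(j - 4)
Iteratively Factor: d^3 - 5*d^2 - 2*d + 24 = (d - 4)*(d^2 - d - 6) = (d - 4)*(d - 3)*(d + 2)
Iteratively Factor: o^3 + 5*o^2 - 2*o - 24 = (o + 4)*(o^2 + o - 6) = (o + 3)*(o + 4)*(o - 2)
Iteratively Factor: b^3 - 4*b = (b - 2)*(b^2 + 2*b) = (b - 2)*(b + 2)*(b)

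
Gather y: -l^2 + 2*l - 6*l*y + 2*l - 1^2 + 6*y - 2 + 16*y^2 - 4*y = -l^2 + 4*l + 16*y^2 + y*(2 - 6*l) - 3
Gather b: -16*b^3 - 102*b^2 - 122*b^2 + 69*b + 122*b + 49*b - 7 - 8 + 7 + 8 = -16*b^3 - 224*b^2 + 240*b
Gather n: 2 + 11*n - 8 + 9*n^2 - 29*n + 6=9*n^2 - 18*n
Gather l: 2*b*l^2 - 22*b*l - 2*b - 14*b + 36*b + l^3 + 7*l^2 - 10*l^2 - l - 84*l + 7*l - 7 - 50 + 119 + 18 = 20*b + l^3 + l^2*(2*b - 3) + l*(-22*b - 78) + 80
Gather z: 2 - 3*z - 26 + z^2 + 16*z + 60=z^2 + 13*z + 36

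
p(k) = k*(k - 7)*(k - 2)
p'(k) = k*(k - 7) + k*(k - 2) + (k - 7)*(k - 2) = 3*k^2 - 18*k + 14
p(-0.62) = -12.38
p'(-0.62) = 26.31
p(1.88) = 1.16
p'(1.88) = -9.24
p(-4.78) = -381.77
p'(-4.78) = 168.59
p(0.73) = 5.81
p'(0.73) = 2.46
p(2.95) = -11.35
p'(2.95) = -12.99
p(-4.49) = -334.82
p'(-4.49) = 155.30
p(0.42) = 4.37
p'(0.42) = 6.97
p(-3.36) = -186.58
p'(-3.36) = 108.35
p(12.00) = 600.00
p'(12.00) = 230.00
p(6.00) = -24.00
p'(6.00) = 14.00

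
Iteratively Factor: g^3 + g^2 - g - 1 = (g - 1)*(g^2 + 2*g + 1) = (g - 1)*(g + 1)*(g + 1)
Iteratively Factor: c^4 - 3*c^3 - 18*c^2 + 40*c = (c - 2)*(c^3 - c^2 - 20*c) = c*(c - 2)*(c^2 - c - 20) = c*(c - 5)*(c - 2)*(c + 4)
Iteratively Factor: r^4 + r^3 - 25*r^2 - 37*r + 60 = (r - 5)*(r^3 + 6*r^2 + 5*r - 12) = (r - 5)*(r - 1)*(r^2 + 7*r + 12) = (r - 5)*(r - 1)*(r + 4)*(r + 3)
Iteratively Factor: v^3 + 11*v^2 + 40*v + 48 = (v + 4)*(v^2 + 7*v + 12) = (v + 4)^2*(v + 3)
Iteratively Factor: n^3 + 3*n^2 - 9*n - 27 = (n - 3)*(n^2 + 6*n + 9) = (n - 3)*(n + 3)*(n + 3)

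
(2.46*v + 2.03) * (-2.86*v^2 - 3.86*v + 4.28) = -7.0356*v^3 - 15.3014*v^2 + 2.693*v + 8.6884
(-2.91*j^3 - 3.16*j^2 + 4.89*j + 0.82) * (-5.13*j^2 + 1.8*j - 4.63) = 14.9283*j^5 + 10.9728*j^4 - 17.3004*j^3 + 19.2262*j^2 - 21.1647*j - 3.7966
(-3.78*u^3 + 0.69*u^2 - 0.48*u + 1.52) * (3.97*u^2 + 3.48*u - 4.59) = -15.0066*u^5 - 10.4151*u^4 + 17.8458*u^3 + 1.1969*u^2 + 7.4928*u - 6.9768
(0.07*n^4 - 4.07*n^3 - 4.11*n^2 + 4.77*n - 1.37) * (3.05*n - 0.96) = 0.2135*n^5 - 12.4807*n^4 - 8.6283*n^3 + 18.4941*n^2 - 8.7577*n + 1.3152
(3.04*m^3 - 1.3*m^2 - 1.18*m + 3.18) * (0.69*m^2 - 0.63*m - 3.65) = 2.0976*m^5 - 2.8122*m^4 - 11.0912*m^3 + 7.6826*m^2 + 2.3036*m - 11.607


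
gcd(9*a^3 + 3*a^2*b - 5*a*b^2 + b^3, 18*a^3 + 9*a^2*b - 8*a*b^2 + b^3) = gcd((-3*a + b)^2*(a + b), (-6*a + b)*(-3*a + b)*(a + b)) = 3*a^2 + 2*a*b - b^2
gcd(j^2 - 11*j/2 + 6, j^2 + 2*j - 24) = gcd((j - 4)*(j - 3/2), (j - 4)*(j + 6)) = j - 4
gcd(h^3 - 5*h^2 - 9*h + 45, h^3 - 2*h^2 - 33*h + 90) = h^2 - 8*h + 15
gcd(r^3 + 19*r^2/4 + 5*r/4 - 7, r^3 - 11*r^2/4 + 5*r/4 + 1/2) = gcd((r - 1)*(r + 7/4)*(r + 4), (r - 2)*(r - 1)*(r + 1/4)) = r - 1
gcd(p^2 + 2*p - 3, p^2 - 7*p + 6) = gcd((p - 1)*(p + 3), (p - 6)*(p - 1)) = p - 1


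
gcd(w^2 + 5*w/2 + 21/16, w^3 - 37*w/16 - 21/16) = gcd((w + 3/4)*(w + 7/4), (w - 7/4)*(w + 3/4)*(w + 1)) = w + 3/4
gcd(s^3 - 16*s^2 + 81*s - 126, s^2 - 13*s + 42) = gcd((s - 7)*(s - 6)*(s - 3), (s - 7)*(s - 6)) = s^2 - 13*s + 42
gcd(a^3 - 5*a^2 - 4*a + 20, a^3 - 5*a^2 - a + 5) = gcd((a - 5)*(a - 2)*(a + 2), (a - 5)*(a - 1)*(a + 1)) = a - 5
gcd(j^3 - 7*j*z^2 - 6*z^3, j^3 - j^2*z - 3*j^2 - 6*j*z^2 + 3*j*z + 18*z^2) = -j^2 + j*z + 6*z^2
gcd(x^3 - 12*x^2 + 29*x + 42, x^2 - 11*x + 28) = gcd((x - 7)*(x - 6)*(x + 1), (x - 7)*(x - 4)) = x - 7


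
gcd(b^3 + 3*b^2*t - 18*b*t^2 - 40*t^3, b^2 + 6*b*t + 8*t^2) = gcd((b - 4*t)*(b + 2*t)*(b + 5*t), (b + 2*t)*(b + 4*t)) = b + 2*t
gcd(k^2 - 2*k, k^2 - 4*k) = k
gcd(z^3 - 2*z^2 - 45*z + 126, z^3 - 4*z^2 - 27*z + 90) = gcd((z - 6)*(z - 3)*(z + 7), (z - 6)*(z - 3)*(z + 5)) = z^2 - 9*z + 18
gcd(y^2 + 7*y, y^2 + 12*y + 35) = y + 7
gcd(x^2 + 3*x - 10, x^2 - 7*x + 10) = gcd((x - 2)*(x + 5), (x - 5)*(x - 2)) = x - 2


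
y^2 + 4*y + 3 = (y + 1)*(y + 3)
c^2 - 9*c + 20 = (c - 5)*(c - 4)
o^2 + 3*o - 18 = (o - 3)*(o + 6)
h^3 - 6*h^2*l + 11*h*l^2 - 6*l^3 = (h - 3*l)*(h - 2*l)*(h - l)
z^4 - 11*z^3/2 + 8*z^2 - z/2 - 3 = (z - 3)*(z - 2)*(z - 1)*(z + 1/2)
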